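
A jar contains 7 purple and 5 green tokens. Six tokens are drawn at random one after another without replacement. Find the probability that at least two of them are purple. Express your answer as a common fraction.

131/132

Sum the hypergeometric tail for j = 2,…,6 purple tokens.
Favorable = C(7,2)·C(5,4) + C(7,3)·C(5,3) + C(7,4)·C(5,2) + C(7,5)·C(5,1) + C(7,6)·C(5,0) = 917; total = C(12,6) = 924.
P = 917/924 = 131/132 ≈ 0.9924.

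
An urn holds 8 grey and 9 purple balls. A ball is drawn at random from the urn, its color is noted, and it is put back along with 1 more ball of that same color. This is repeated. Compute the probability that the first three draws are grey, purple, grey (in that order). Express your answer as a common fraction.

36/323

Track the composition after each reinforcement of +1.
P = (8/17) · (9/18) · (9/19) = 36/323 ≈ 0.1115.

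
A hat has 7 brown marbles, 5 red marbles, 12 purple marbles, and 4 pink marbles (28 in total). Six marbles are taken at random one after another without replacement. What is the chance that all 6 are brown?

Unordered draws without replacement: count favorable combinations over C(28,6).
Favorable = C(7,6) · C(5,0) · C(12,0) · C(4,0) = 7; total = C(28,6) = 376740.
P = 7/376740 = 1/53820 ≈ 0.0000.

1/53820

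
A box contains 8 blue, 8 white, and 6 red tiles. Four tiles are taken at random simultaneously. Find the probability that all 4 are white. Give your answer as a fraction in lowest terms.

Unordered draws without replacement: count favorable combinations over C(22,4).
Favorable = C(8,0) · C(8,4) · C(6,0) = 70; total = C(22,4) = 7315.
P = 70/7315 = 2/209 ≈ 0.0096.

2/209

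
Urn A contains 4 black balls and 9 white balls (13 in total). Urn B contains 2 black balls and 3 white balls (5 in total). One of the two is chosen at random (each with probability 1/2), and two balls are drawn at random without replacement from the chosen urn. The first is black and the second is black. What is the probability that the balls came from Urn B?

13/23

P(E | Urn A) = 1/13; P(E | Urn B) = 1/10.
P(E) = 1/2·1/13 + 1/2·1/10 = 23/260.
By Bayes' rule, P(Urn B | E) = 1/20 / 23/260 = 13/23 ≈ 0.5652.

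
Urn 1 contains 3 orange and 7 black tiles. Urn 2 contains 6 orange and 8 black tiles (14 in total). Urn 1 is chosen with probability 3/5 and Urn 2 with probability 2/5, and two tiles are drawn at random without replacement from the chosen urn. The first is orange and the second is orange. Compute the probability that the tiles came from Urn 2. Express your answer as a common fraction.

150/241

P(E | Urn 1) = 1/15; P(E | Urn 2) = 15/91.
P(E) = 3/5·1/15 + 2/5·15/91 = 241/2275.
By Bayes' rule, P(Urn 2 | E) = 6/91 / 241/2275 = 150/241 ≈ 0.6224.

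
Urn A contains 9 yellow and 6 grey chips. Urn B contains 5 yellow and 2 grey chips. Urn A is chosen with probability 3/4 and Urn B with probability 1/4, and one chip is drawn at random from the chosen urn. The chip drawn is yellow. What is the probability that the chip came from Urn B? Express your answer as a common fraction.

P(yellow | Urn A) = 3/5; P(yellow | Urn B) = 5/7.
P(yellow) = 3/4·3/5 + 1/4·5/7 = 22/35.
By Bayes' rule, P(Urn B | yellow) = 5/28 / 22/35 = 25/88 ≈ 0.2841.

25/88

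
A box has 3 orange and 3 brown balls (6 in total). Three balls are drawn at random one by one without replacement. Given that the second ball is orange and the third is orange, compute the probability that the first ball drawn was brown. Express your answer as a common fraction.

3/4

P(first=brown and the second ball is orange and the third is orange) = (3/6)·(3/5)·(2/4) = 3/20.
P(E) = Σ over first color = 1/20 + 3/20 = 1/5.
By Bayes, P(first=brown | E) = 3/20 / 1/5 = 3/4 ≈ 0.7500.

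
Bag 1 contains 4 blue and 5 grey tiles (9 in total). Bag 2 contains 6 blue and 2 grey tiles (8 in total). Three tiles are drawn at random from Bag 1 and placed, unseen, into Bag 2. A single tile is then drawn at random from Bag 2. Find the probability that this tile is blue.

Condition on how many of the transferred tiles are blue (from Bag 1: 4 blue of 9; then Bag 2 has 11 total).
  0 blue: C(4,0)C(5,3)/C(9,3) = 5/42; then P = 6/11
  1 blue: C(4,1)C(5,2)/C(9,3) = 10/21; then P = 7/11
  2 blue: C(4,2)C(5,1)/C(9,3) = 5/14; then P = 8/11
  3 blue: C(4,3)C(5,0)/C(9,3) = 1/21; then P = 9/11
P(blue from Bag 2) = 2/3 ≈ 0.6667.

2/3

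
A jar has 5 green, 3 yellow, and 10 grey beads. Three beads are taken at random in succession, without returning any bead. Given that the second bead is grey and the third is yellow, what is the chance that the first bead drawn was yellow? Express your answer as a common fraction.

P(first=yellow and the second bead is grey and the third is yellow) = (3/18)·(10/17)·(2/16) = 5/408.
P(E) = Σ over first color = 25/816 + 5/408 + 15/272 = 5/51.
By Bayes, P(first=yellow | E) = 5/408 / 5/51 = 1/8 ≈ 0.1250.

1/8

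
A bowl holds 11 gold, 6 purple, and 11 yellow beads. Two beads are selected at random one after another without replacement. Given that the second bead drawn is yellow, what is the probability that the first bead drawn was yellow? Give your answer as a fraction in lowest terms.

10/27

P(first=yellow and the second bead drawn is yellow) = (11/28)·(10/27) = 55/378.
P(the second bead drawn is yellow) = Σ over first color = 121/756 + 11/126 + 55/378 = 11/28.
By Bayes, P(first=yellow | the second bead drawn is yellow) = 55/378 / 11/28 = 10/27 ≈ 0.3704.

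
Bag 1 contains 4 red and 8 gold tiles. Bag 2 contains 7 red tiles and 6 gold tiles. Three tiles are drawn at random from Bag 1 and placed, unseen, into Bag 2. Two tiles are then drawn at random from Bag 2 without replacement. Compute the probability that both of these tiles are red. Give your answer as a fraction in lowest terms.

311/1320

Condition on how many of the transferred tiles are red (from Bag 1: 4 red of 12; then Bag 2 has 16 total).
  0 red: C(4,0)C(8,3)/C(12,3) = 14/55; then P = C(7,2)/C(16,2) = 7/40
  1 red: C(4,1)C(8,2)/C(12,3) = 28/55; then P = C(8,2)/C(16,2) = 7/30
  2 red: C(4,2)C(8,1)/C(12,3) = 12/55; then P = C(9,2)/C(16,2) = 3/10
  3 red: C(4,3)C(8,0)/C(12,3) = 1/55; then P = C(10,2)/C(16,2) = 3/8
P(both red) = 311/1320 ≈ 0.2356.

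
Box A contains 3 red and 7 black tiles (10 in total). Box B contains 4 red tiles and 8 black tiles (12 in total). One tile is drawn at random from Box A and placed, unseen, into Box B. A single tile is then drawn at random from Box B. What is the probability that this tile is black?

Condition on how many of the transferred tiles are black (from Box A: 7 black of 10; then Box B has 13 total).
  0 black: C(7,0)C(3,1)/C(10,1) = 3/10; then P = 8/13
  1 black: C(7,1)C(3,0)/C(10,1) = 7/10; then P = 9/13
P(black from Box B) = 87/130 ≈ 0.6692.

87/130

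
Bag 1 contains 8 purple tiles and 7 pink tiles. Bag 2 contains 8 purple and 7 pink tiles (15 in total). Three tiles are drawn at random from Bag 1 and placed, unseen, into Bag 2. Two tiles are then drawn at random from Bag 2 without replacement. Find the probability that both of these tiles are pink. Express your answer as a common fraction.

Condition on how many of the transferred tiles are pink (from Bag 1: 7 pink of 15; then Bag 2 has 18 total).
  0 pink: C(7,0)C(8,3)/C(15,3) = 8/65; then P = C(7,2)/C(18,2) = 7/51
  1 pink: C(7,1)C(8,2)/C(15,3) = 28/65; then P = C(8,2)/C(18,2) = 28/153
  2 pink: C(7,2)C(8,1)/C(15,3) = 24/65; then P = C(9,2)/C(18,2) = 4/17
  3 pink: C(7,3)C(8,0)/C(15,3) = 1/13; then P = C(10,2)/C(18,2) = 5/17
P(both pink) = 157/765 ≈ 0.2052.

157/765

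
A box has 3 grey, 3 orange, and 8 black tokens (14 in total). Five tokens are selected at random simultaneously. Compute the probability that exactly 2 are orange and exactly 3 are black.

12/143

Unordered draws without replacement: count favorable combinations over C(14,5).
Favorable = C(3,0) · C(3,2) · C(8,3) = 168; total = C(14,5) = 2002.
P = 168/2002 = 12/143 ≈ 0.0839.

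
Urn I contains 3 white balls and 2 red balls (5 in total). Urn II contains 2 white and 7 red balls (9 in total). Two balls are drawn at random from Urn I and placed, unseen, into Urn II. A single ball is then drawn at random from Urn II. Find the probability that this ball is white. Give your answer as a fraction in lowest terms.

Condition on how many of the transferred balls are white (from Urn I: 3 white of 5; then Urn II has 11 total).
  0 white: C(3,0)C(2,2)/C(5,2) = 1/10; then P = 2/11
  1 white: C(3,1)C(2,1)/C(5,2) = 3/5; then P = 3/11
  2 white: C(3,2)C(2,0)/C(5,2) = 3/10; then P = 4/11
P(white from Urn II) = 16/55 ≈ 0.2909.

16/55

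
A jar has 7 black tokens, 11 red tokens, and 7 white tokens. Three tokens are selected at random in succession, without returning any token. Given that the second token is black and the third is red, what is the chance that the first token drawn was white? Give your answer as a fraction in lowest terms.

7/23

P(first=white and the second token is black and the third is red) = (7/25)·(7/24)·(11/23) = 539/13800.
P(E) = Σ over first color = 77/2300 + 77/1380 + 539/13800 = 77/600.
By Bayes, P(first=white | E) = 539/13800 / 77/600 = 7/23 ≈ 0.3043.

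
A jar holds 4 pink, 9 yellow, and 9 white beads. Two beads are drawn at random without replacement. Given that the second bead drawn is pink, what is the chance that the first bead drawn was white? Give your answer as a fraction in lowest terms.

3/7

P(first=white and the second bead drawn is pink) = (9/22)·(4/21) = 6/77.
P(the second bead drawn is pink) = Σ over first color = 2/77 + 6/77 + 6/77 = 2/11.
By Bayes, P(first=white | the second bead drawn is pink) = 6/77 / 2/11 = 3/7 ≈ 0.4286.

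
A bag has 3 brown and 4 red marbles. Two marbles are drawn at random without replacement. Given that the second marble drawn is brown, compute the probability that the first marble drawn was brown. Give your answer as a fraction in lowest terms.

1/3

P(first=brown and the second marble drawn is brown) = (3/7)·(2/6) = 1/7.
P(the second marble drawn is brown) = Σ over first color = 1/7 + 2/7 = 3/7.
By Bayes, P(first=brown | the second marble drawn is brown) = 1/7 / 3/7 = 1/3 ≈ 0.3333.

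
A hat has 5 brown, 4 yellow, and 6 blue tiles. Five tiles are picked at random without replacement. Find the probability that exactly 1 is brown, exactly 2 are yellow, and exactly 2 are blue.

150/1001

Unordered draws without replacement: count favorable combinations over C(15,5).
Favorable = C(5,1) · C(4,2) · C(6,2) = 450; total = C(15,5) = 3003.
P = 450/3003 = 150/1001 ≈ 0.1499.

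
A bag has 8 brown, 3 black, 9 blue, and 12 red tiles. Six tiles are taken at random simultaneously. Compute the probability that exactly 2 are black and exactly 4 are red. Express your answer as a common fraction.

Unordered draws without replacement: count favorable combinations over C(32,6).
Favorable = C(8,0) · C(3,2) · C(9,0) · C(12,4) = 1485; total = C(32,6) = 906192.
P = 1485/906192 = 165/100688 ≈ 0.0016.

165/100688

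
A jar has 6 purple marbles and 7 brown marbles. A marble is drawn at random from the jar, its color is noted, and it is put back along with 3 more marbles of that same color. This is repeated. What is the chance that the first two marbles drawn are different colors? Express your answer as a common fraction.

Either purple then brown, or brown then purple; after the first draw the total is 16.
P = (6/13)·(7/16) + (7/13)·(6/16) = 21/52 ≈ 0.4038.

21/52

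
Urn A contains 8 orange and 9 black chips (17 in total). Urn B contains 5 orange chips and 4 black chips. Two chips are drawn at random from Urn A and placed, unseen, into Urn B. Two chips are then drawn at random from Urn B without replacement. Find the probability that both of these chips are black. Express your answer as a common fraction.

21/110

Condition on how many of the transferred chips are black (from Urn A: 9 black of 17; then Urn B has 11 total).
  0 black: C(9,0)C(8,2)/C(17,2) = 7/34; then P = C(4,2)/C(11,2) = 6/55
  1 black: C(9,1)C(8,1)/C(17,2) = 9/17; then P = C(5,2)/C(11,2) = 2/11
  2 black: C(9,2)C(8,0)/C(17,2) = 9/34; then P = C(6,2)/C(11,2) = 3/11
P(both black) = 21/110 ≈ 0.1909.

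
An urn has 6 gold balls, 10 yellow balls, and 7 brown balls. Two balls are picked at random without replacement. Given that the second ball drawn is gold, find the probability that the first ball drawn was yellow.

P(first=yellow and the second ball drawn is gold) = (10/23)·(6/22) = 30/253.
P(the second ball drawn is gold) = Σ over first color = 15/253 + 30/253 + 21/253 = 6/23.
By Bayes, P(first=yellow | the second ball drawn is gold) = 30/253 / 6/23 = 5/11 ≈ 0.4545.

5/11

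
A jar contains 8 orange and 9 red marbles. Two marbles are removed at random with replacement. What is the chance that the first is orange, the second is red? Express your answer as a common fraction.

Multiply the conditional probability of each draw in order, with replacement (the composition resets each draw).
P = (8/17) · (9/17) = 72/289 ≈ 0.2491.

72/289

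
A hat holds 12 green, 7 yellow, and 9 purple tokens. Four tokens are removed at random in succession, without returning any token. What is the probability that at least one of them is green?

41/45

Use the complement: P(at least one green) = 1 − P(no green).
P(none) = C(16,4)/C(28,4) = 1820/20475.
So P = 1 − 1820/20475 = 41/45 ≈ 0.9111.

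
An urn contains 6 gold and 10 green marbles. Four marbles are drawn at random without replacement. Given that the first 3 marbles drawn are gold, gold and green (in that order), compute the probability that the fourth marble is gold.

4/13

After removing 2 gold, 1 green, the urn has 4 gold out of 13 remaining.
P(fourth is gold | given) = 4/13 ≈ 0.3077.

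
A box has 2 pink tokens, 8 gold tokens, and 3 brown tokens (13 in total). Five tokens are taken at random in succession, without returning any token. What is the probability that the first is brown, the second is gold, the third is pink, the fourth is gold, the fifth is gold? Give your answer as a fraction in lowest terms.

28/2145

Multiply the conditional probability of each draw in order, without replacement, so each draw removes one from its color and from the total.
P = (3/13) · (8/12) · (2/11) · (7/10) · (6/9) = 28/2145 ≈ 0.0131.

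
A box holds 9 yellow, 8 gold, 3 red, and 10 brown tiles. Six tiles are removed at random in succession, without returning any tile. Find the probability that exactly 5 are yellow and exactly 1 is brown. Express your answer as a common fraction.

Unordered draws without replacement: count favorable combinations over C(30,6).
Favorable = C(9,5) · C(8,0) · C(3,0) · C(10,1) = 1260; total = C(30,6) = 593775.
P = 1260/593775 = 4/1885 ≈ 0.0021.

4/1885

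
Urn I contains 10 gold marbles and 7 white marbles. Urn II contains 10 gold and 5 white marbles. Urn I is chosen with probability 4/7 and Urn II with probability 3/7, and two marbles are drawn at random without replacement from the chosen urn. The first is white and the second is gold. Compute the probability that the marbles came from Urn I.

49/83

P(E | Urn I) = 35/136; P(E | Urn II) = 5/21.
P(E) = 4/7·35/136 + 3/7·5/21 = 415/1666.
By Bayes' rule, P(Urn I | E) = 5/34 / 415/1666 = 49/83 ≈ 0.5904.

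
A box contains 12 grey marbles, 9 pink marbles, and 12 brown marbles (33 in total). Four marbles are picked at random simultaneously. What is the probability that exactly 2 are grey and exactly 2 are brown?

33/310

Unordered draws without replacement: count favorable combinations over C(33,4).
Favorable = C(12,2) · C(9,0) · C(12,2) = 4356; total = C(33,4) = 40920.
P = 4356/40920 = 33/310 ≈ 0.1065.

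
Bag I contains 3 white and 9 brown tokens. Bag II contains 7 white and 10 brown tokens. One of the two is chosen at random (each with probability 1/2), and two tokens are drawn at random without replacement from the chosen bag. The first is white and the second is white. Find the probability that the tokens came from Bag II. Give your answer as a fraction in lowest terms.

P(E | Bag I) = 1/22; P(E | Bag II) = 21/136.
P(E) = 1/2·1/22 + 1/2·21/136 = 299/2992.
By Bayes' rule, P(Bag II | E) = 21/272 / 299/2992 = 231/299 ≈ 0.7726.

231/299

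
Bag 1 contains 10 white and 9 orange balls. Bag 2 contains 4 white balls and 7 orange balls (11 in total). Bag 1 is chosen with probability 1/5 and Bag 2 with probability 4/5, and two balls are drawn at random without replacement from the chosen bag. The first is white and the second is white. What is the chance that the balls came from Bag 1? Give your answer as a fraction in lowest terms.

P(E | Bag 1) = 5/19; P(E | Bag 2) = 6/55.
P(E) = 1/5·5/19 + 4/5·6/55 = 731/5225.
By Bayes' rule, P(Bag 1 | E) = 1/19 / 731/5225 = 275/731 ≈ 0.3762.

275/731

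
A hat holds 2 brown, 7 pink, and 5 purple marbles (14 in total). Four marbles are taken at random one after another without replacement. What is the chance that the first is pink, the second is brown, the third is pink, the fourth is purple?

5/286

Multiply the conditional probability of each draw in order, without replacement, so each draw removes one from its color and from the total.
P = (7/14) · (2/13) · (6/12) · (5/11) = 5/286 ≈ 0.0175.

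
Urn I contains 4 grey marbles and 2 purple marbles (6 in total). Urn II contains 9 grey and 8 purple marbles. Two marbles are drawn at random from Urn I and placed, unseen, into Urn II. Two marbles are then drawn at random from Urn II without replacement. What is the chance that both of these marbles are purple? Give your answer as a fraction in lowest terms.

Condition on how many of the transferred marbles are purple (from Urn I: 2 purple of 6; then Urn II has 19 total).
  0 purple: C(2,0)C(4,2)/C(6,2) = 2/5; then P = C(8,2)/C(19,2) = 28/171
  1 purple: C(2,1)C(4,1)/C(6,2) = 8/15; then P = C(9,2)/C(19,2) = 4/19
  2 purple: C(2,2)C(4,0)/C(6,2) = 1/15; then P = C(10,2)/C(19,2) = 5/19
P(both purple) = 167/855 ≈ 0.1953.

167/855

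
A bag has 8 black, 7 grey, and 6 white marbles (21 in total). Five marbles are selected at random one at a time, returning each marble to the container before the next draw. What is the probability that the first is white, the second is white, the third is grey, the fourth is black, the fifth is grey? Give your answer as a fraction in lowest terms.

32/9261

Multiply the conditional probability of each draw in order, with replacement (the composition resets each draw).
P = (6/21) · (6/21) · (7/21) · (8/21) · (7/21) = 32/9261 ≈ 0.0035.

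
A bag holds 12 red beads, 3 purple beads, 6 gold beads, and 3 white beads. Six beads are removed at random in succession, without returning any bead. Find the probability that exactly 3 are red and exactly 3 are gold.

Unordered draws without replacement: count favorable combinations over C(24,6).
Favorable = C(12,3) · C(3,0) · C(6,3) · C(3,0) = 4400; total = C(24,6) = 134596.
P = 4400/134596 = 100/3059 ≈ 0.0327.

100/3059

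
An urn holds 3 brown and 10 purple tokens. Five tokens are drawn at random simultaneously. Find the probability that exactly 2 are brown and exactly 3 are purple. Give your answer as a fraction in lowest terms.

40/143

Unordered draws without replacement: count favorable combinations over C(13,5).
Favorable = C(3,2) · C(10,3) = 360; total = C(13,5) = 1287.
P = 360/1287 = 40/143 ≈ 0.2797.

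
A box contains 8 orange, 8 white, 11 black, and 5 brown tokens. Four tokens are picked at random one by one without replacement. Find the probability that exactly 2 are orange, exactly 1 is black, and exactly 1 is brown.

Unordered draws without replacement: count favorable combinations over C(32,4).
Favorable = C(8,2) · C(8,0) · C(11,1) · C(5,1) = 1540; total = C(32,4) = 35960.
P = 1540/35960 = 77/1798 ≈ 0.0428.

77/1798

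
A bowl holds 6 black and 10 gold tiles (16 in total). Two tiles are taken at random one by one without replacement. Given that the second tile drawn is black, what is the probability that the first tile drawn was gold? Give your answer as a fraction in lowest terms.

P(first=gold and the second tile drawn is black) = (10/16)·(6/15) = 1/4.
P(the second tile drawn is black) = Σ over first color = 1/8 + 1/4 = 3/8.
By Bayes, P(first=gold | the second tile drawn is black) = 1/4 / 3/8 = 2/3 ≈ 0.6667.

2/3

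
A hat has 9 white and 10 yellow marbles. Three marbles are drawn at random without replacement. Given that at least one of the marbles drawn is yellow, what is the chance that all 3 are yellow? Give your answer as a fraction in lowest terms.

8/59

P(all 3 yellow) = C(10,3)/C(19,3) = 40/323; P(at least one yellow) = 1 − C(9,3)/C(19,3) = 295/323.
Since 'all 3 yellow' ⊆ 'at least one yellow', P(all 3 | at least one) = 40/323 / 295/323 = 8/59 ≈ 0.1356.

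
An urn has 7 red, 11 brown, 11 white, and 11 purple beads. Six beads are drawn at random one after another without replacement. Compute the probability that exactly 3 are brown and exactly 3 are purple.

Unordered draws without replacement: count favorable combinations over C(40,6).
Favorable = C(7,0) · C(11,3) · C(11,0) · C(11,3) = 27225; total = C(40,6) = 3838380.
P = 27225/3838380 = 1815/255892 ≈ 0.0071.

1815/255892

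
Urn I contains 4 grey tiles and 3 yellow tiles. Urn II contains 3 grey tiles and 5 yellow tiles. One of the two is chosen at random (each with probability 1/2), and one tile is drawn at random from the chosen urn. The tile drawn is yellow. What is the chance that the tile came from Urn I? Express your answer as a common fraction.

P(yellow | Urn I) = 3/7; P(yellow | Urn II) = 5/8.
P(yellow) = 1/2·3/7 + 1/2·5/8 = 59/112.
By Bayes' rule, P(Urn I | yellow) = 3/14 / 59/112 = 24/59 ≈ 0.4068.

24/59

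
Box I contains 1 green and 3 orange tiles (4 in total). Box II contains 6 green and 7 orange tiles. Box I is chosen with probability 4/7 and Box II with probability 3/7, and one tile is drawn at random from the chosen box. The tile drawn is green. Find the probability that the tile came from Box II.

18/31

P(green | Box I) = 1/4; P(green | Box II) = 6/13.
P(green) = 4/7·1/4 + 3/7·6/13 = 31/91.
By Bayes' rule, P(Box II | green) = 18/91 / 31/91 = 18/31 ≈ 0.5806.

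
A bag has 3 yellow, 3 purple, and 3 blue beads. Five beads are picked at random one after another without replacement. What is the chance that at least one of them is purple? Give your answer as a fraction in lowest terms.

Use the complement: P(at least one purple) = 1 − P(no purple).
P(none) = C(6,5)/C(9,5) = 6/126.
So P = 1 − 6/126 = 20/21 ≈ 0.9524.

20/21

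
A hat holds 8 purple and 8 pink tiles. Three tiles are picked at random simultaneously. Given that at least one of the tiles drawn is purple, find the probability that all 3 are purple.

1/9

P(all 3 purple) = C(8,3)/C(16,3) = 1/10; P(at least one purple) = 1 − C(8,3)/C(16,3) = 9/10.
Since 'all 3 purple' ⊆ 'at least one purple', P(all 3 | at least one) = 1/10 / 9/10 = 1/9 ≈ 0.1111.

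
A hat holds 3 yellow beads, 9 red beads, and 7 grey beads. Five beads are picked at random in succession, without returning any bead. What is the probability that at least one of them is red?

Use the complement: P(at least one red) = 1 − P(no red).
P(none) = C(10,5)/C(19,5) = 252/11628.
So P = 1 − 252/11628 = 316/323 ≈ 0.9783.

316/323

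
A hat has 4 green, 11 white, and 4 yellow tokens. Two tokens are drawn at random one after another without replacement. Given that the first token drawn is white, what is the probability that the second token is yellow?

2/9

After removing 1 white, the hat has 4 yellow out of 18 remaining.
P(second is yellow | given) = 4/18 = 2/9 ≈ 0.2222.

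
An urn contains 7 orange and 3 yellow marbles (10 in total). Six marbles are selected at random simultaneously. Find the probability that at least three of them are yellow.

Sum the hypergeometric tail for j = 3,…,3 yellow marbles.
Favorable = C(3,3)·C(7,3) = 35; total = C(10,6) = 210.
P = 35/210 = 1/6 ≈ 0.1667.

1/6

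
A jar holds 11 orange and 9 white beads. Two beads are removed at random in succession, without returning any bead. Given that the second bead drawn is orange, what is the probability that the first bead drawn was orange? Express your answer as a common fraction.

P(first=orange and the second bead drawn is orange) = (11/20)·(10/19) = 11/38.
P(the second bead drawn is orange) = Σ over first color = 11/38 + 99/380 = 11/20.
By Bayes, P(first=orange | the second bead drawn is orange) = 11/38 / 11/20 = 10/19 ≈ 0.5263.

10/19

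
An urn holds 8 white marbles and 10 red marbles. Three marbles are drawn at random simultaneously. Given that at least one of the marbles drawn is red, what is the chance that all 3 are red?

3/19

P(all 3 red) = C(10,3)/C(18,3) = 5/34; P(at least one red) = 1 − C(8,3)/C(18,3) = 95/102.
Since 'all 3 red' ⊆ 'at least one red', P(all 3 | at least one) = 5/34 / 95/102 = 3/19 ≈ 0.1579.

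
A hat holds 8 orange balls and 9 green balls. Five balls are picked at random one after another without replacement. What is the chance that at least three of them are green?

Sum the hypergeometric tail for j = 3,…,5 green balls.
Favorable = C(9,3)·C(8,2) + C(9,4)·C(8,1) + C(9,5)·C(8,0) = 3486; total = C(17,5) = 6188.
P = 3486/6188 = 249/442 ≈ 0.5633.

249/442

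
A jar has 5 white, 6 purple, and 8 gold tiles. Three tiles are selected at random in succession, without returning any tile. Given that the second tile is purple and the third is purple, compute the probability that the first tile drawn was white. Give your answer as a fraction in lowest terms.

5/17

P(first=white and the second tile is purple and the third is purple) = (5/19)·(6/18)·(5/17) = 25/969.
P(E) = Σ over first color = 25/969 + 20/969 + 40/969 = 5/57.
By Bayes, P(first=white | E) = 25/969 / 5/57 = 5/17 ≈ 0.2941.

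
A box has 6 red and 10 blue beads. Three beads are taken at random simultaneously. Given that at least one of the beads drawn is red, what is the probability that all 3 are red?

1/22

P(all 3 red) = C(6,3)/C(16,3) = 1/28; P(at least one red) = 1 − C(10,3)/C(16,3) = 11/14.
Since 'all 3 red' ⊆ 'at least one red', P(all 3 | at least one) = 1/28 / 11/14 = 1/22 ≈ 0.0455.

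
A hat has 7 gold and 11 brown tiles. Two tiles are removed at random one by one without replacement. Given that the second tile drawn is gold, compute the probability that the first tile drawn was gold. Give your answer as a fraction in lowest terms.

P(first=gold and the second tile drawn is gold) = (7/18)·(6/17) = 7/51.
P(the second tile drawn is gold) = Σ over first color = 7/51 + 77/306 = 7/18.
By Bayes, P(first=gold | the second tile drawn is gold) = 7/51 / 7/18 = 6/17 ≈ 0.3529.

6/17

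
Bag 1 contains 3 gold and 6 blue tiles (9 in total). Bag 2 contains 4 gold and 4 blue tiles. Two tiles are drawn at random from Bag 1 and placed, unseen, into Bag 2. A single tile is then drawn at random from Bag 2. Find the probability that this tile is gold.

Condition on how many of the transferred tiles are gold (from Bag 1: 3 gold of 9; then Bag 2 has 10 total).
  0 gold: C(3,0)C(6,2)/C(9,2) = 5/12; then P = 4/10
  1 gold: C(3,1)C(6,1)/C(9,2) = 1/2; then P = 5/10
  2 gold: C(3,2)C(6,0)/C(9,2) = 1/12; then P = 6/10
P(gold from Bag 2) = 7/15 ≈ 0.4667.

7/15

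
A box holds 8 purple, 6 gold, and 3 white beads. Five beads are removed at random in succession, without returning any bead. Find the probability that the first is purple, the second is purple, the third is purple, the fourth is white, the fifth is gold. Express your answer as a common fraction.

Multiply the conditional probability of each draw in order, without replacement, so each draw removes one from its color and from the total.
P = (8/17) · (7/16) · (6/15) · (3/14) · (6/13) = 9/1105 ≈ 0.0081.

9/1105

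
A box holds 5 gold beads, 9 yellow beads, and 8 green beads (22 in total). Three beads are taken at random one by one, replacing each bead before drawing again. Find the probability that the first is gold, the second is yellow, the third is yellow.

Multiply the conditional probability of each draw in order, with replacement (the composition resets each draw).
P = (5/22) · (9/22) · (9/22) = 405/10648 ≈ 0.0380.

405/10648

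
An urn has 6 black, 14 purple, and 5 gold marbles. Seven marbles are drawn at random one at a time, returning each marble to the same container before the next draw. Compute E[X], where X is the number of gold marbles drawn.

7/5

By linearity of expectation, E[X] = Σ P(draw i is gold); each independent draw has P(gold) = 5/25.
E[X] = 7 · 5/25 = 7/5 ≈ 1.4000.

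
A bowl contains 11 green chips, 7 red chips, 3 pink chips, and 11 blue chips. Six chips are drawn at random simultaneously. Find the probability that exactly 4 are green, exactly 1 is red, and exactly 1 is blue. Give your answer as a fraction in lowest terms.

605/21576

Unordered draws without replacement: count favorable combinations over C(32,6).
Favorable = C(11,4) · C(7,1) · C(3,0) · C(11,1) = 25410; total = C(32,6) = 906192.
P = 25410/906192 = 605/21576 ≈ 0.0280.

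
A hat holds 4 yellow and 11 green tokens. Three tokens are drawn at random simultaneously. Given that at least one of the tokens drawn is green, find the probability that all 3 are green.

15/41

P(all 3 green) = C(11,3)/C(15,3) = 33/91; P(at least one green) = 1 − C(4,3)/C(15,3) = 451/455.
Since 'all 3 green' ⊆ 'at least one green', P(all 3 | at least one) = 33/91 / 451/455 = 15/41 ≈ 0.3659.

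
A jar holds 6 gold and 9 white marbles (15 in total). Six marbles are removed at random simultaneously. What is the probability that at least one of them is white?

Use the complement: P(at least one white) = 1 − P(no white).
P(none) = C(6,6)/C(15,6) = 1/5005.
So P = 1 − 1/5005 = 5004/5005 ≈ 0.9998.

5004/5005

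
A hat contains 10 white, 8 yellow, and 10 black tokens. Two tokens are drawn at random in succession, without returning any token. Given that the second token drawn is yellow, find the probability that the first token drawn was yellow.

7/27

P(first=yellow and the second token drawn is yellow) = (8/28)·(7/27) = 2/27.
P(the second token drawn is yellow) = Σ over first color = 20/189 + 2/27 + 20/189 = 2/7.
By Bayes, P(first=yellow | the second token drawn is yellow) = 2/27 / 2/7 = 7/27 ≈ 0.2593.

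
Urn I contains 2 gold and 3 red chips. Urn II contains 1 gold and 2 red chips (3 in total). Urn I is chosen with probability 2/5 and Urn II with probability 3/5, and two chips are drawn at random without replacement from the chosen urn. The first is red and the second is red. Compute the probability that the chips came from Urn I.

P(E | Urn I) = 3/10; P(E | Urn II) = 1/3.
P(E) = 2/5·3/10 + 3/5·1/3 = 8/25.
By Bayes' rule, P(Urn I | E) = 3/25 / 8/25 = 3/8 ≈ 0.3750.

3/8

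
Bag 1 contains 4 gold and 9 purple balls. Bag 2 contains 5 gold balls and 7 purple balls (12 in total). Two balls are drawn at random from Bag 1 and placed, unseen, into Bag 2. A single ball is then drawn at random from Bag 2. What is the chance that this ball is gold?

73/182

Condition on how many of the transferred balls are gold (from Bag 1: 4 gold of 13; then Bag 2 has 14 total).
  0 gold: C(4,0)C(9,2)/C(13,2) = 6/13; then P = 5/14
  1 gold: C(4,1)C(9,1)/C(13,2) = 6/13; then P = 6/14
  2 gold: C(4,2)C(9,0)/C(13,2) = 1/13; then P = 7/14
P(gold from Bag 2) = 73/182 ≈ 0.4011.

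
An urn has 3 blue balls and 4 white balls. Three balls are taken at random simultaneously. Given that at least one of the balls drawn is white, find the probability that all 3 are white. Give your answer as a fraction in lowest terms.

P(all 3 white) = C(4,3)/C(7,3) = 4/35; P(at least one white) = 1 − C(3,3)/C(7,3) = 34/35.
Since 'all 3 white' ⊆ 'at least one white', P(all 3 | at least one) = 4/35 / 34/35 = 2/17 ≈ 0.1176.

2/17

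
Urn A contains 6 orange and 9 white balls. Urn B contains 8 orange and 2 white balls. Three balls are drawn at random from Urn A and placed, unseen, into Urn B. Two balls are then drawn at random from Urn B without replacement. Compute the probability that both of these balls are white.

197/2730

Condition on how many of the transferred balls are white (from Urn A: 9 white of 15; then Urn B has 13 total).
  0 white: C(9,0)C(6,3)/C(15,3) = 4/91; then P = C(2,2)/C(13,2) = 1/78
  1 white: C(9,1)C(6,2)/C(15,3) = 27/91; then P = C(3,2)/C(13,2) = 1/26
  2 white: C(9,2)C(6,1)/C(15,3) = 216/455; then P = C(4,2)/C(13,2) = 1/13
  3 white: C(9,3)C(6,0)/C(15,3) = 12/65; then P = C(5,2)/C(13,2) = 5/39
P(both white) = 197/2730 ≈ 0.0722.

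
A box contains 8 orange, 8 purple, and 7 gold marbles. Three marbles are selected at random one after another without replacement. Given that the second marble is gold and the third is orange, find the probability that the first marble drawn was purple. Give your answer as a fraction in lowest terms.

8/21

P(first=purple and the second marble is gold and the third is orange) = (8/23)·(7/22)·(8/21) = 32/759.
P(E) = Σ over first color = 28/759 + 32/759 + 8/253 = 28/253.
By Bayes, P(first=purple | E) = 32/759 / 28/253 = 8/21 ≈ 0.3810.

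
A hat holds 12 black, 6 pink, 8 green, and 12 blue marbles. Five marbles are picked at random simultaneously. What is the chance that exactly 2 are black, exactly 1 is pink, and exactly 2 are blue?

Unordered draws without replacement: count favorable combinations over C(38,5).
Favorable = C(12,2) · C(6,1) · C(8,0) · C(12,2) = 26136; total = C(38,5) = 501942.
P = 26136/501942 = 4356/83657 ≈ 0.0521.

4356/83657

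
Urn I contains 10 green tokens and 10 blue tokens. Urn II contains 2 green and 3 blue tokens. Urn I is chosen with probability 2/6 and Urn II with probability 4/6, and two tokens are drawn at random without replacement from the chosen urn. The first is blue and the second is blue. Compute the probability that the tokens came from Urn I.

15/53

P(E | Urn I) = 9/38; P(E | Urn II) = 3/10.
P(E) = 1/3·9/38 + 2/3·3/10 = 53/190.
By Bayes' rule, P(Urn I | E) = 3/38 / 53/190 = 15/53 ≈ 0.2830.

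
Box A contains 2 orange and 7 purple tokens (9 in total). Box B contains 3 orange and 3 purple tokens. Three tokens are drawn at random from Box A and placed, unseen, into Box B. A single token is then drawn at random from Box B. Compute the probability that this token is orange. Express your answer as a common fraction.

11/27

Condition on how many of the transferred tokens are orange (from Box A: 2 orange of 9; then Box B has 9 total).
  0 orange: C(2,0)C(7,3)/C(9,3) = 5/12; then P = 3/9
  1 orange: C(2,1)C(7,2)/C(9,3) = 1/2; then P = 4/9
  2 orange: C(2,2)C(7,1)/C(9,3) = 1/12; then P = 5/9
P(orange from Box B) = 11/27 ≈ 0.4074.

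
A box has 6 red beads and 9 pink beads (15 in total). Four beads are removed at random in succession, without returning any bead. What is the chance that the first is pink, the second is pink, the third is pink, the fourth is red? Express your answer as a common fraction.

6/65

Multiply the conditional probability of each draw in order, without replacement, so each draw removes one from its color and from the total.
P = (9/15) · (8/14) · (7/13) · (6/12) = 6/65 ≈ 0.0923.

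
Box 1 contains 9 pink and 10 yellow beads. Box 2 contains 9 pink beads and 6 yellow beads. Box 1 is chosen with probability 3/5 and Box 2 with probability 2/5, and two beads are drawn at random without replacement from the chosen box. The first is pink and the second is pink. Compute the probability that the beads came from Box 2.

38/73

P(E | Box 1) = 4/19; P(E | Box 2) = 12/35.
P(E) = 3/5·4/19 + 2/5·12/35 = 876/3325.
By Bayes' rule, P(Box 2 | E) = 24/175 / 876/3325 = 38/73 ≈ 0.5205.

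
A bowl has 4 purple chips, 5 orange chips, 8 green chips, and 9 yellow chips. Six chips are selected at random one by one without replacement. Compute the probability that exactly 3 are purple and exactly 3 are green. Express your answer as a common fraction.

Unordered draws without replacement: count favorable combinations over C(26,6).
Favorable = C(4,3) · C(5,0) · C(8,3) · C(9,0) = 224; total = C(26,6) = 230230.
P = 224/230230 = 16/16445 ≈ 0.0010.

16/16445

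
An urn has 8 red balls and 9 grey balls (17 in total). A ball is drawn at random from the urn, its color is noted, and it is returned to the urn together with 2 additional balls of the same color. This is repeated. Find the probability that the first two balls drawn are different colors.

Either grey then red, or red then grey; after the first draw the total is 19.
P = (9/17)·(8/19) + (8/17)·(9/19) = 144/323 ≈ 0.4458.

144/323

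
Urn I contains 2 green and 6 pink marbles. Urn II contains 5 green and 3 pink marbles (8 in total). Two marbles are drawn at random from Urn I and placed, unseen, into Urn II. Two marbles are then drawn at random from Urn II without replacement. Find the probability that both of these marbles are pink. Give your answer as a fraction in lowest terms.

5/28

Condition on how many of the transferred marbles are pink (from Urn I: 6 pink of 8; then Urn II has 10 total).
  0 pink: C(6,0)C(2,2)/C(8,2) = 1/28; then P = C(3,2)/C(10,2) = 1/15
  1 pink: C(6,1)C(2,1)/C(8,2) = 3/7; then P = C(4,2)/C(10,2) = 2/15
  2 pink: C(6,2)C(2,0)/C(8,2) = 15/28; then P = C(5,2)/C(10,2) = 2/9
P(both pink) = 5/28 ≈ 0.1786.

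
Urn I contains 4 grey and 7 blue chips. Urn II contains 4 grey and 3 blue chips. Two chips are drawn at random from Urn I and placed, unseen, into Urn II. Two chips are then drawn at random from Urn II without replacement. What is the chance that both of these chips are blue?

1/5

Condition on how many of the transferred chips are blue (from Urn I: 7 blue of 11; then Urn II has 9 total).
  0 blue: C(7,0)C(4,2)/C(11,2) = 6/55; then P = C(3,2)/C(9,2) = 1/12
  1 blue: C(7,1)C(4,1)/C(11,2) = 28/55; then P = C(4,2)/C(9,2) = 1/6
  2 blue: C(7,2)C(4,0)/C(11,2) = 21/55; then P = C(5,2)/C(9,2) = 5/18
P(both blue) = 1/5 ≈ 0.2000.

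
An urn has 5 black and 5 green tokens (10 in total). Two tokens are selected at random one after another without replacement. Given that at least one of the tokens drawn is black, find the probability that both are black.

2/7

P(both black) = C(5,2)/C(10,2) = 2/9; P(at least one black) = 1 − C(5,2)/C(10,2) = 7/9.
Since 'both black' ⊆ 'at least one black', P(both | at least one) = 2/9 / 7/9 = 2/7 ≈ 0.2857.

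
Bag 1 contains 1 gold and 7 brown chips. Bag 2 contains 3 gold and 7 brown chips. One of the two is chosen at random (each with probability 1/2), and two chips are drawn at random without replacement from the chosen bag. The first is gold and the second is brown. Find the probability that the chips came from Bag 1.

15/43

P(E | Bag 1) = 1/8; P(E | Bag 2) = 7/30.
P(E) = 1/2·1/8 + 1/2·7/30 = 43/240.
By Bayes' rule, P(Bag 1 | E) = 1/16 / 43/240 = 15/43 ≈ 0.3488.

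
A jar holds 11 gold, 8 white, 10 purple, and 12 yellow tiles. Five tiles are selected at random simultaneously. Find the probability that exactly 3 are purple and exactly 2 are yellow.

Unordered draws without replacement: count favorable combinations over C(41,5).
Favorable = C(11,0) · C(8,0) · C(10,3) · C(12,2) = 7920; total = C(41,5) = 749398.
P = 7920/749398 = 3960/374699 ≈ 0.0106.

3960/374699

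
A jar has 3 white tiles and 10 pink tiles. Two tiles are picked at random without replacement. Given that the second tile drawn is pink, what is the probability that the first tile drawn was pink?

3/4

P(first=pink and the second tile drawn is pink) = (10/13)·(9/12) = 15/26.
P(the second tile drawn is pink) = Σ over first color = 5/26 + 15/26 = 10/13.
By Bayes, P(first=pink | the second tile drawn is pink) = 15/26 / 10/13 = 3/4 ≈ 0.7500.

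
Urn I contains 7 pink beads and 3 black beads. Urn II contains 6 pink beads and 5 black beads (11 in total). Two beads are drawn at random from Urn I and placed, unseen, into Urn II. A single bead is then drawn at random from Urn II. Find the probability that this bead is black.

Condition on how many of the transferred beads are black (from Urn I: 3 black of 10; then Urn II has 13 total).
  0 black: C(3,0)C(7,2)/C(10,2) = 7/15; then P = 5/13
  1 black: C(3,1)C(7,1)/C(10,2) = 7/15; then P = 6/13
  2 black: C(3,2)C(7,0)/C(10,2) = 1/15; then P = 7/13
P(black from Urn II) = 28/65 ≈ 0.4308.

28/65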